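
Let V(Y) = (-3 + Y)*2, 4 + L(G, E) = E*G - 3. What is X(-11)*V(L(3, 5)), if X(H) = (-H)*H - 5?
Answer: -1260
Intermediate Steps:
L(G, E) = -7 + E*G (L(G, E) = -4 + (E*G - 3) = -4 + (-3 + E*G) = -7 + E*G)
X(H) = -5 - H² (X(H) = -H² - 5 = -5 - H²)
V(Y) = -6 + 2*Y
X(-11)*V(L(3, 5)) = (-5 - 1*(-11)²)*(-6 + 2*(-7 + 5*3)) = (-5 - 1*121)*(-6 + 2*(-7 + 15)) = (-5 - 121)*(-6 + 2*8) = -126*(-6 + 16) = -126*10 = -1260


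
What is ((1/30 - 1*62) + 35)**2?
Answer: 654481/900 ≈ 727.20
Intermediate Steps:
((1/30 - 1*62) + 35)**2 = ((1/30 - 62) + 35)**2 = (-1859/30 + 35)**2 = (-809/30)**2 = 654481/900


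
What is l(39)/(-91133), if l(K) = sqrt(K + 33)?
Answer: -6*sqrt(2)/91133 ≈ -9.3109e-5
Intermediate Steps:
l(K) = sqrt(33 + K)
l(39)/(-91133) = sqrt(33 + 39)/(-91133) = sqrt(72)*(-1/91133) = (6*sqrt(2))*(-1/91133) = -6*sqrt(2)/91133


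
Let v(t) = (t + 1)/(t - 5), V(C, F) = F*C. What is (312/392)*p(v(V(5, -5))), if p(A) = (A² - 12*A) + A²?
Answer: -8112/1225 ≈ -6.6220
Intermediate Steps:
V(C, F) = C*F
v(t) = (1 + t)/(-5 + t)
p(A) = -12*A + 2*A²
(312/392)*p(v(V(5, -5))) = (312/392)*(2*((1 + 5*(-5))/(-5 + 5*(-5)))*(-6 + (1 + 5*(-5))/(-5 + 5*(-5)))) = (312*(1/392))*(2*((1 - 25)/(-5 - 25))*(-6 + (1 - 25)/(-5 - 25))) = 39*(2*(-24/(-30))*(-6 - 24/(-30)))/49 = 39*(2*(-1/30*(-24))*(-6 - 1/30*(-24)))/49 = 39*(2*(⅘)*(-6 + ⅘))/49 = 39*(2*(⅘)*(-26/5))/49 = (39/49)*(-208/25) = -8112/1225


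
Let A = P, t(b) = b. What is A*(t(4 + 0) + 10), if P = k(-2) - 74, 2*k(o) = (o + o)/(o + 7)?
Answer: -5208/5 ≈ -1041.6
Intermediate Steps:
k(o) = o/(7 + o) (k(o) = ((o + o)/(o + 7))/2 = ((2*o)/(7 + o))/2 = (2*o/(7 + o))/2 = o/(7 + o))
P = -372/5 (P = -2/(7 - 2) - 74 = -2/5 - 74 = -2*⅕ - 74 = -⅖ - 74 = -372/5 ≈ -74.400)
A = -372/5 ≈ -74.400
A*(t(4 + 0) + 10) = -372*((4 + 0) + 10)/5 = -372*(4 + 10)/5 = -372/5*14 = -5208/5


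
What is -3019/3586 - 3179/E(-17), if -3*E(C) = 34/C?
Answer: -8551430/1793 ≈ -4769.3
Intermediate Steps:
E(C) = -34/(3*C)
-3019/3586 - 3179/E(-17) = -3019/3586 - 3179/((-34/3/(-17))) = -3019*1/3586 - 3179/((-34/3*(-1/17))) = -3019/3586 - 3179/2/3 = -3019/3586 - 3179*3/2 = -3019/3586 - 9537/2 = -8551430/1793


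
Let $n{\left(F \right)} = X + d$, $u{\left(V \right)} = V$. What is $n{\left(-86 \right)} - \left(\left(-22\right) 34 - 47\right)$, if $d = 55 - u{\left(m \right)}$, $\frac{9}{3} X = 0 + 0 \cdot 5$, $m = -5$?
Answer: $855$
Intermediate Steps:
$X = 0$ ($X = \frac{0 + 0 \cdot 5}{3} = \frac{0 + 0}{3} = \frac{1}{3} \cdot 0 = 0$)
$d = 60$ ($d = 55 - -5 = 55 + 5 = 60$)
$n{\left(F \right)} = 60$ ($n{\left(F \right)} = 0 + 60 = 60$)
$n{\left(-86 \right)} - \left(\left(-22\right) 34 - 47\right) = 60 - \left(\left(-22\right) 34 - 47\right) = 60 - \left(-748 - 47\right) = 60 - -795 = 60 + 795 = 855$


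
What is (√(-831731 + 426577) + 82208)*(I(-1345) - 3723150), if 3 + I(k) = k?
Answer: -306183531584 - 3724498*I*√405154 ≈ -3.0618e+11 - 2.3707e+9*I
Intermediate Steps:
I(k) = -3 + k
(√(-831731 + 426577) + 82208)*(I(-1345) - 3723150) = (√(-831731 + 426577) + 82208)*((-3 - 1345) - 3723150) = (√(-405154) + 82208)*(-1348 - 3723150) = (I*√405154 + 82208)*(-3724498) = (82208 + I*√405154)*(-3724498) = -306183531584 - 3724498*I*√405154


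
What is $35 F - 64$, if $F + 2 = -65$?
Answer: $-2409$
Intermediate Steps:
$F = -67$ ($F = -2 - 65 = -67$)
$35 F - 64 = 35 \left(-67\right) - 64 = -2345 - 64 = -2409$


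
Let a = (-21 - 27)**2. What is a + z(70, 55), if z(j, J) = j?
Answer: 2374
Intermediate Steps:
a = 2304 (a = (-48)**2 = 2304)
a + z(70, 55) = 2304 + 70 = 2374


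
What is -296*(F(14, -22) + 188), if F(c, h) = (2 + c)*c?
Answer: -121952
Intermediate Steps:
F(c, h) = c*(2 + c)
-296*(F(14, -22) + 188) = -296*(14*(2 + 14) + 188) = -296*(14*16 + 188) = -296*(224 + 188) = -296*412 = -121952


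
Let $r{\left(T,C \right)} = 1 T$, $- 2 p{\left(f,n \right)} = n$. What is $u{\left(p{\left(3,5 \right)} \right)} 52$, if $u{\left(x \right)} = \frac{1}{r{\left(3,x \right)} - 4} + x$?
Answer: $-182$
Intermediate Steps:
$p{\left(f,n \right)} = - \frac{n}{2}$
$r{\left(T,C \right)} = T$
$u{\left(x \right)} = -1 + x$ ($u{\left(x \right)} = \frac{1}{3 - 4} + x = \frac{1}{-1} + x = -1 + x$)
$u{\left(p{\left(3,5 \right)} \right)} 52 = \left(-1 - \frac{5}{2}\right) 52 = \left(- \frac{7}{2}\right) 52 = -182$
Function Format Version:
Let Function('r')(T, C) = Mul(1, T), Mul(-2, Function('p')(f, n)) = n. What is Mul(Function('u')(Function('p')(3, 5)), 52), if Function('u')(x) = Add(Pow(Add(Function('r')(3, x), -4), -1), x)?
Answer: -182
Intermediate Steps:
Function('p')(f, n) = Mul(Rational(-1, 2), n)
Function('r')(T, C) = T
Function('u')(x) = Add(-1, x) (Function('u')(x) = Add(Pow(Add(3, -4), -1), x) = Add(Pow(-1, -1), x) = Add(-1, x))
Mul(Function('u')(Function('p')(3, 5)), 52) = Mul(Add(-1, Mul(Rational(-1, 2), 5)), 52) = Mul(Add(-1, Rational(-5, 2)), 52) = Mul(Rational(-7, 2), 52) = -182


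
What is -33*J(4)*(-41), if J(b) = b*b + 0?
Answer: 21648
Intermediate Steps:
J(b) = b**2 (J(b) = b**2 + 0 = b**2)
-33*J(4)*(-41) = -33*4**2*(-41) = -33*16*(-41) = -528*(-41) = 21648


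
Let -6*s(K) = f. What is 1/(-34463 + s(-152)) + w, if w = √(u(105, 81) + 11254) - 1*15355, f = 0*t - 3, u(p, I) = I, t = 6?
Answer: -1058343377/68925 + √11335 ≈ -15249.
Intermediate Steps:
f = -3 (f = 0*6 - 3 = 0 - 3 = -3)
s(K) = ½ (s(K) = -⅙*(-3) = ½)
w = -15355 + √11335 (w = √(81 + 11254) - 1*15355 = √11335 - 15355 = -15355 + √11335 ≈ -15249.)
1/(-34463 + s(-152)) + w = 1/(-34463 + ½) + (-15355 + √11335) = 1/(-68925/2) + (-15355 + √11335) = -2/68925 + (-15355 + √11335) = -1058343377/68925 + √11335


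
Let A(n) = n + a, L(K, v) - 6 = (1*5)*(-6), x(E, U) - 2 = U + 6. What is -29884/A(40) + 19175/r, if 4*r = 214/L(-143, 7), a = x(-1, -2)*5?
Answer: -33812794/3745 ≈ -9028.8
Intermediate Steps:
x(E, U) = 8 + U (x(E, U) = 2 + (U + 6) = 2 + (6 + U) = 8 + U)
L(K, v) = -24 (L(K, v) = 6 + (1*5)*(-6) = 6 + 5*(-6) = 6 - 30 = -24)
a = 30 (a = (8 - 2)*5 = 6*5 = 30)
r = -107/48 (r = (214/(-24))/4 = (214*(-1/24))/4 = (1/4)*(-107/12) = -107/48 ≈ -2.2292)
A(n) = 30 + n (A(n) = n + 30 = 30 + n)
-29884/A(40) + 19175/r = -29884/(30 + 40) + 19175/(-107/48) = -29884/70 + 19175*(-48/107) = -29884*1/70 - 920400/107 = -14942/35 - 920400/107 = -33812794/3745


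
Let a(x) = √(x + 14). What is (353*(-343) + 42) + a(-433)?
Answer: -121037 + I*√419 ≈ -1.2104e+5 + 20.469*I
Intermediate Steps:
a(x) = √(14 + x)
(353*(-343) + 42) + a(-433) = (353*(-343) + 42) + √(14 - 433) = (-121079 + 42) + √(-419) = -121037 + I*√419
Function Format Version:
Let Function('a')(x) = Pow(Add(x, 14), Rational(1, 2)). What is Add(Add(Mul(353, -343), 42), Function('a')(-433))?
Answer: Add(-121037, Mul(I, Pow(419, Rational(1, 2)))) ≈ Add(-1.2104e+5, Mul(20.469, I))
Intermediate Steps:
Function('a')(x) = Pow(Add(14, x), Rational(1, 2))
Add(Add(Mul(353, -343), 42), Function('a')(-433)) = Add(Add(Mul(353, -343), 42), Pow(Add(14, -433), Rational(1, 2))) = Add(Add(-121079, 42), Pow(-419, Rational(1, 2))) = Add(-121037, Mul(I, Pow(419, Rational(1, 2))))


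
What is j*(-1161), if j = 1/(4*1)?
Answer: -1161/4 ≈ -290.25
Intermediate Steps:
j = ¼ (j = 1/4 = ¼ ≈ 0.25000)
j*(-1161) = (¼)*(-1161) = -1161/4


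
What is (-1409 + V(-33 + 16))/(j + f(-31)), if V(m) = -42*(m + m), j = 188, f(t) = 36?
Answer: 19/224 ≈ 0.084821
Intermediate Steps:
V(m) = -84*m
(-1409 + V(-33 + 16))/(j + f(-31)) = (-1409 - 84*(-33 + 16))/(188 + 36) = (-1409 - 84*(-17))/224 = (-1409 + 1428)*(1/224) = 19*(1/224) = 19/224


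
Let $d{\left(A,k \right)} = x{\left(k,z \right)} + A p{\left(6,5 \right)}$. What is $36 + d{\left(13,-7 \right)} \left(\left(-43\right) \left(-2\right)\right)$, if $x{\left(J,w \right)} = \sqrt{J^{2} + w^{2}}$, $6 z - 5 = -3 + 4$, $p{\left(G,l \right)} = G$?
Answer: $6744 + 430 \sqrt{2} \approx 7352.1$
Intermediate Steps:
$z = 1$ ($z = \frac{5}{6} + \frac{-3 + 4}{6} = \frac{5}{6} + \frac{1}{6} \cdot 1 = \frac{5}{6} + \frac{1}{6} = 1$)
$d{\left(A,k \right)} = \sqrt{1 + k^{2}} + 6 A$ ($d{\left(A,k \right)} = \sqrt{k^{2} + 1^{2}} + A 6 = \sqrt{k^{2} + 1} + 6 A = \sqrt{1 + k^{2}} + 6 A$)
$36 + d{\left(13,-7 \right)} \left(\left(-43\right) \left(-2\right)\right) = 36 + \left(\sqrt{1 + \left(-7\right)^{2}} + 6 \cdot 13\right) \left(\left(-43\right) \left(-2\right)\right) = 36 + \left(\sqrt{1 + 49} + 78\right) 86 = 36 + \left(\sqrt{50} + 78\right) 86 = 36 + \left(5 \sqrt{2} + 78\right) 86 = 36 + \left(78 + 5 \sqrt{2}\right) 86 = 36 + \left(6708 + 430 \sqrt{2}\right) = 6744 + 430 \sqrt{2}$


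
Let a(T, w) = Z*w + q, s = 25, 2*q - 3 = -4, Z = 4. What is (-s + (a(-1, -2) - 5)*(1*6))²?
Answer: 11236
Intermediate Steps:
q = -½ (q = 3/2 + (½)*(-4) = 3/2 - 2 = -½ ≈ -0.50000)
a(T, w) = -½ + 4*w (a(T, w) = 4*w - ½ = -½ + 4*w)
(-s + (a(-1, -2) - 5)*(1*6))² = (-1*25 + ((-½ + 4*(-2)) - 5)*(1*6))² = (-25 + ((-½ - 8) - 5)*6)² = (-25 + (-17/2 - 5)*6)² = (-25 - 27/2*6)² = (-25 - 81)² = (-106)² = 11236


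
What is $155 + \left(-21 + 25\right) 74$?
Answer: $451$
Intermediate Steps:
$155 + \left(-21 + 25\right) 74 = 155 + 4 \cdot 74 = 155 + 296 = 451$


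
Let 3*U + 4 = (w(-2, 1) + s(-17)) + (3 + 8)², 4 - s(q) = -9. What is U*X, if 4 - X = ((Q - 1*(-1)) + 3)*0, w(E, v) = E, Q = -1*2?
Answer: 512/3 ≈ 170.67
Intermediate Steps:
Q = -2
s(q) = 13 (s(q) = 4 - 1*(-9) = 4 + 9 = 13)
U = 128/3 (U = -4/3 + ((-2 + 13) + (3 + 8)²)/3 = -4/3 + (11 + 11²)/3 = -4/3 + (11 + 121)/3 = -4/3 + (⅓)*132 = -4/3 + 44 = 128/3 ≈ 42.667)
X = 4 (X = 4 - ((-2 - 1*(-1)) + 3)*0 = 4 - ((-2 + 1) + 3)*0 = 4 - (-1 + 3)*0 = 4 - 2*0 = 4 - 1*0 = 4 + 0 = 4)
U*X = (128/3)*4 = 512/3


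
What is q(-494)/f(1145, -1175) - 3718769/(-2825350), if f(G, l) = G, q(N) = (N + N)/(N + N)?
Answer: 852163171/647005150 ≈ 1.3171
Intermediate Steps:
q(N) = 1 (q(N) = (2*N)/((2*N)) = (2*N)*(1/(2*N)) = 1)
q(-494)/f(1145, -1175) - 3718769/(-2825350) = 1/1145 - 3718769/(-2825350) = 1*(1/1145) - 3718769*(-1/2825350) = 1/1145 + 3718769/2825350 = 852163171/647005150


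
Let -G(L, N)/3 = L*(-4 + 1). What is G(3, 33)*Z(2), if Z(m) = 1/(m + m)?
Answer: 27/4 ≈ 6.7500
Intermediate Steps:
G(L, N) = 9*L (G(L, N) = -3*L*(-4 + 1) = -3*L*(-3) = -(-9)*L = 9*L)
Z(m) = 1/(2*m)
G(3, 33)*Z(2) = (9*3)*((½)/2) = 27*((½)*(½)) = 27*(¼) = 27/4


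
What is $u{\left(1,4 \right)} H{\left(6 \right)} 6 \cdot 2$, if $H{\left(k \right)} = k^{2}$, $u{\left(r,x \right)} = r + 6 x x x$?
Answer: $166320$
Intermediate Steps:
$u{\left(r,x \right)} = r + 6 x^{3}$ ($u{\left(r,x \right)} = r + 6 x^{2} x = r + 6 x^{3}$)
$u{\left(1,4 \right)} H{\left(6 \right)} 6 \cdot 2 = \left(1 + 6 \cdot 4^{3}\right) 6^{2} \cdot 6 \cdot 2 = \left(1 + 6 \cdot 64\right) 36 \cdot 12 = \left(1 + 384\right) 36 \cdot 12 = 385 \cdot 36 \cdot 12 = 13860 \cdot 12 = 166320$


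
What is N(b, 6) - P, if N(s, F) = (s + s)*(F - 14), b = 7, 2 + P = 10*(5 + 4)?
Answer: -200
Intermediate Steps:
P = 88 (P = -2 + 10*(5 + 4) = -2 + 10*9 = -2 + 90 = 88)
N(s, F) = 2*s*(-14 + F) (N(s, F) = (2*s)*(-14 + F) = 2*s*(-14 + F))
N(b, 6) - P = 2*7*(-14 + 6) - 1*88 = 2*7*(-8) - 88 = -112 - 88 = -200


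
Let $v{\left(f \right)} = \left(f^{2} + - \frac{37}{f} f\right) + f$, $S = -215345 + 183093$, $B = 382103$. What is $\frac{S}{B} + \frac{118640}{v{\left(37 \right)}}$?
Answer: $\frac{45288546932}{523099007} \approx 86.577$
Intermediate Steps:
$S = -32252$
$v{\left(f \right)} = -37 + f + f^{2}$ ($v{\left(f \right)} = \left(f^{2} - 37\right) + f = \left(-37 + f^{2}\right) + f = -37 + f + f^{2}$)
$\frac{S}{B} + \frac{118640}{v{\left(37 \right)}} = - \frac{32252}{382103} + \frac{118640}{-37 + 37 + 37^{2}} = \left(-32252\right) \frac{1}{382103} + \frac{118640}{-37 + 37 + 1369} = - \frac{32252}{382103} + \frac{118640}{1369} = \frac{45288546932}{523099007}$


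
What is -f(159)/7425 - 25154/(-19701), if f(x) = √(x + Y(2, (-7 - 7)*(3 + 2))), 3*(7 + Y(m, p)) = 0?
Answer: 25154/19701 - 2*√38/7425 ≈ 1.2751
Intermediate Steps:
Y(m, p) = -7 (Y(m, p) = -7 + (⅓)*0 = -7 + 0 = -7)
f(x) = √(-7 + x) (f(x) = √(x - 7) = √(-7 + x))
-f(159)/7425 - 25154/(-19701) = -√(-7 + 159)/7425 - 25154/(-19701) = -√152*(1/7425) - 25154*(-1/19701) = -2*√38*(1/7425) + 25154/19701 = -2*√38/7425 + 25154/19701 = 25154/19701 - 2*√38/7425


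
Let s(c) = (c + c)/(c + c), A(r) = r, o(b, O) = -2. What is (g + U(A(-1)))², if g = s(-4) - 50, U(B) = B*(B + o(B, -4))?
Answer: 2116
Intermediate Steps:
s(c) = 1 (s(c) = (2*c)/((2*c)) = (2*c)*(1/(2*c)) = 1)
U(B) = B*(-2 + B) (U(B) = B*(B - 2) = B*(-2 + B))
g = -49 (g = 1 - 50 = -49)
(g + U(A(-1)))² = (-49 - (-2 - 1))² = (-49 - 1*(-3))² = (-49 + 3)² = (-46)² = 2116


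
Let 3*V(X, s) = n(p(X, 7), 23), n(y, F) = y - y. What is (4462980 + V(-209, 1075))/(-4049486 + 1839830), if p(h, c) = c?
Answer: -371915/184138 ≈ -2.0198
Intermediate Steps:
n(y, F) = 0
V(X, s) = 0 (V(X, s) = (1/3)*0 = 0)
(4462980 + V(-209, 1075))/(-4049486 + 1839830) = (4462980 + 0)/(-4049486 + 1839830) = 4462980/(-2209656) = 4462980*(-1/2209656) = -371915/184138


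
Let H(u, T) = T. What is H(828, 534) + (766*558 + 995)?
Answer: 428957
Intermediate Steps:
H(828, 534) + (766*558 + 995) = 534 + (766*558 + 995) = 534 + (427428 + 995) = 534 + 428423 = 428957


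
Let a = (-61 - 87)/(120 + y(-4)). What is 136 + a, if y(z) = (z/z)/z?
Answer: 64552/479 ≈ 134.76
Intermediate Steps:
y(z) = 1/z
a = -592/479 (a = (-61 - 87)/(120 + 1/(-4)) = -148/(120 - 1/4) = -148/479/4 = -148*4/479 = -592/479 ≈ -1.2359)
136 + a = 136 - 592/479 = 64552/479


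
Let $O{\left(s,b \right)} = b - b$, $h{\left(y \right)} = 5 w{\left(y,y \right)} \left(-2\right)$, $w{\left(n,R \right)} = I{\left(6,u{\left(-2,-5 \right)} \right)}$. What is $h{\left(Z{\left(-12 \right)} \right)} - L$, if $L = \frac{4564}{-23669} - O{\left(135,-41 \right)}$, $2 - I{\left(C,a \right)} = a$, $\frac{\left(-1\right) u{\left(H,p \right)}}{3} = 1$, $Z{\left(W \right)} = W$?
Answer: $- \frac{1178886}{23669} \approx -49.807$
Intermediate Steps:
$u{\left(H,p \right)} = -3$ ($u{\left(H,p \right)} = \left(-3\right) 1 = -3$)
$I{\left(C,a \right)} = 2 - a$
$w{\left(n,R \right)} = 5$ ($w{\left(n,R \right)} = 2 - -3 = 2 + 3 = 5$)
$h{\left(y \right)} = -50$ ($h{\left(y \right)} = 5 \cdot 5 \left(-2\right) = 25 \left(-2\right) = -50$)
$O{\left(s,b \right)} = 0$
$L = - \frac{4564}{23669}$ ($L = \frac{4564}{-23669} - 0 = 4564 \left(- \frac{1}{23669}\right) + 0 = - \frac{4564}{23669} + 0 = - \frac{4564}{23669} \approx -0.19283$)
$h{\left(Z{\left(-12 \right)} \right)} - L = -50 - - \frac{4564}{23669} = -50 + \frac{4564}{23669} = - \frac{1178886}{23669}$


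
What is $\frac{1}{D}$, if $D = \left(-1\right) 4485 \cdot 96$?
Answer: $- \frac{1}{430560} \approx -2.3226 \cdot 10^{-6}$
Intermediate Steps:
$D = -430560$ ($D = \left(-4485\right) 96 = -430560$)
$\frac{1}{D} = \frac{1}{-430560} = - \frac{1}{430560}$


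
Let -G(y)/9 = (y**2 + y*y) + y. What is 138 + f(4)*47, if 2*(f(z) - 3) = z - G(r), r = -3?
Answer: 7091/2 ≈ 3545.5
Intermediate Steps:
G(y) = -18*y**2 - 9*y (G(y) = -9*((y**2 + y*y) + y) = -9*((y**2 + y**2) + y) = -9*(2*y**2 + y) = -9*(y + 2*y**2) = -18*y**2 - 9*y)
f(z) = 141/2 + z/2 (f(z) = 3 + (z - (-9)*(-3)*(1 + 2*(-3)))/2 = 3 + (z - (-9)*(-3)*(1 - 6))/2 = 3 + (z - (-9)*(-3)*(-5))/2 = 3 + (z - 1*(-135))/2 = 3 + (z + 135)/2 = 3 + (135 + z)/2 = 3 + (135/2 + z/2) = 141/2 + z/2)
138 + f(4)*47 = 138 + (141/2 + (1/2)*4)*47 = 138 + (141/2 + 2)*47 = 138 + (145/2)*47 = 138 + 6815/2 = 7091/2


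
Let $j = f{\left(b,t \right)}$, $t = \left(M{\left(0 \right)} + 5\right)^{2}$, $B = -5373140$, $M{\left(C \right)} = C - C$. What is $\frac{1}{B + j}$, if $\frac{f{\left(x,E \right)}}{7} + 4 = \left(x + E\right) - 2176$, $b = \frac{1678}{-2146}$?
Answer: $- \frac{1073}{5781571298} \approx -1.8559 \cdot 10^{-7}$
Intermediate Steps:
$M{\left(C \right)} = 0$
$b = - \frac{839}{1073}$ ($b = 1678 \left(- \frac{1}{2146}\right) = - \frac{839}{1073} \approx -0.78192$)
$t = 25$ ($t = \left(0 + 5\right)^{2} = 5^{2} = 25$)
$f{\left(x,E \right)} = -15260 + 7 E + 7 x$ ($f{\left(x,E \right)} = -28 + 7 \left(\left(x + E\right) - 2176\right) = -28 + 7 \left(\left(E + x\right) - 2176\right) = -28 + 7 \left(-2176 + E + x\right) = -28 + \left(-15232 + 7 E + 7 x\right) = -15260 + 7 E + 7 x$)
$j = - \frac{16192078}{1073}$ ($j = -15260 + 7 \cdot 25 + 7 \left(- \frac{839}{1073}\right) = -15260 + 175 - \frac{5873}{1073} = - \frac{16192078}{1073} \approx -15090.0$)
$\frac{1}{B + j} = \frac{1}{-5373140 - \frac{16192078}{1073}} = \frac{1}{- \frac{5781571298}{1073}} = - \frac{1073}{5781571298}$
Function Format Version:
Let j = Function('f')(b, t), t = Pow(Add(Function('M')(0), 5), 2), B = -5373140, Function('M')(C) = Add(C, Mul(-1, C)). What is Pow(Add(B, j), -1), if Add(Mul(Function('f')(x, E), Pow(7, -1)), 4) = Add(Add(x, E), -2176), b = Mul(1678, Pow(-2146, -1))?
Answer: Rational(-1073, 5781571298) ≈ -1.8559e-7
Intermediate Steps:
Function('M')(C) = 0
b = Rational(-839, 1073) (b = Mul(1678, Rational(-1, 2146)) = Rational(-839, 1073) ≈ -0.78192)
t = 25 (t = Pow(Add(0, 5), 2) = Pow(5, 2) = 25)
Function('f')(x, E) = Add(-15260, Mul(7, E), Mul(7, x)) (Function('f')(x, E) = Add(-28, Mul(7, Add(Add(x, E), -2176))) = Add(-28, Mul(7, Add(Add(E, x), -2176))) = Add(-28, Mul(7, Add(-2176, E, x))) = Add(-28, Add(-15232, Mul(7, E), Mul(7, x))) = Add(-15260, Mul(7, E), Mul(7, x)))
j = Rational(-16192078, 1073) (j = Add(-15260, Mul(7, 25), Mul(7, Rational(-839, 1073))) = Add(-15260, 175, Rational(-5873, 1073)) = Rational(-16192078, 1073) ≈ -15090.)
Pow(Add(B, j), -1) = Pow(Add(-5373140, Rational(-16192078, 1073)), -1) = Pow(Rational(-5781571298, 1073), -1) = Rational(-1073, 5781571298)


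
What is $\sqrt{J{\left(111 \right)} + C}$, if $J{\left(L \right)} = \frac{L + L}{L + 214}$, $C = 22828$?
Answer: $\frac{\sqrt{96451186}}{65} \approx 151.09$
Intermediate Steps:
$J{\left(L \right)} = \frac{2 L}{214 + L}$
$\sqrt{J{\left(111 \right)} + C} = \sqrt{2 \cdot 111 \frac{1}{214 + 111} + 22828} = \sqrt{2 \cdot 111 \cdot \frac{1}{325} + 22828} = \sqrt{\frac{222}{325} + 22828} = \sqrt{\frac{7419322}{325}} = \frac{\sqrt{96451186}}{65}$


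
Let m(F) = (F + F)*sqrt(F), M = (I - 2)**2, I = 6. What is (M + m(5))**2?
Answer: 756 + 320*sqrt(5) ≈ 1471.5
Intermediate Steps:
M = 16 (M = (6 - 2)**2 = 4**2 = 16)
m(F) = 2*F**(3/2) (m(F) = (2*F)*sqrt(F) = 2*F**(3/2))
(M + m(5))**2 = (16 + 2*5**(3/2))**2 = (16 + 2*(5*sqrt(5)))**2 = (16 + 10*sqrt(5))**2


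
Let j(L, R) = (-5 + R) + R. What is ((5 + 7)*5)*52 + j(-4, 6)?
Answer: 3127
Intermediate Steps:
j(L, R) = -5 + 2*R
((5 + 7)*5)*52 + j(-4, 6) = ((5 + 7)*5)*52 + (-5 + 2*6) = (12*5)*52 + (-5 + 12) = 60*52 + 7 = 3120 + 7 = 3127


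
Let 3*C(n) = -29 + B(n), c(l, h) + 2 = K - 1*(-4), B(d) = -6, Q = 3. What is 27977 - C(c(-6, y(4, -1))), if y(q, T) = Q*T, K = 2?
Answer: 83966/3 ≈ 27989.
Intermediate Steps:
y(q, T) = 3*T
c(l, h) = 4 (c(l, h) = -2 + (2 - 1*(-4)) = -2 + (2 + 4) = -2 + 6 = 4)
C(n) = -35/3 (C(n) = (-29 - 6)/3 = (⅓)*(-35) = -35/3)
27977 - C(c(-6, y(4, -1))) = 27977 - 1*(-35/3) = 27977 + 35/3 = 83966/3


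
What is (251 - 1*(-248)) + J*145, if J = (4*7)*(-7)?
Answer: -27921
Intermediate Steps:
J = -196 (J = 28*(-7) = -196)
(251 - 1*(-248)) + J*145 = (251 - 1*(-248)) - 196*145 = (251 + 248) - 28420 = 499 - 28420 = -27921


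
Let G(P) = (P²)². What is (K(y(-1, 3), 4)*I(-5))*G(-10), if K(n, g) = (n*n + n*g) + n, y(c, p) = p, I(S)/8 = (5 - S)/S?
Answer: -3840000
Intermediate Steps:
I(S) = 8*(5 - S)/S (I(S) = 8*((5 - S)/S) = 8*(5 - S)/S)
K(n, g) = n + n² + g*n (K(n, g) = (n² + g*n) + n = n + n² + g*n)
G(P) = P⁴
(K(y(-1, 3), 4)*I(-5))*G(-10) = ((3*(1 + 4 + 3))*(-8 + 40/(-5)))*(-10)⁴ = ((3*8)*(-8 + 40*(-⅕)))*10000 = (24*(-8 - 8))*10000 = (24*(-16))*10000 = -384*10000 = -3840000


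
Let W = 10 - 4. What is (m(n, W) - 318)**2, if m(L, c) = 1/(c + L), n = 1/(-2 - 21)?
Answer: 1895992849/18769 ≈ 1.0102e+5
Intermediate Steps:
W = 6
n = -1/23 (n = 1/(-23) = -1/23 ≈ -0.043478)
m(L, c) = 1/(L + c)
(m(n, W) - 318)**2 = (1/(-1/23 + 6) - 318)**2 = (1/(137/23) - 318)**2 = (23/137 - 318)**2 = (-43543/137)**2 = 1895992849/18769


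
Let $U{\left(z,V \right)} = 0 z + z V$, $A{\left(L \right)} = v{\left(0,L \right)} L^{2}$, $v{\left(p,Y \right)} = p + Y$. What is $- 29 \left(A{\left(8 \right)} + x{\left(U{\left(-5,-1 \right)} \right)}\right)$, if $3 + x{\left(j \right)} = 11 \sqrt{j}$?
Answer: $-14761 - 319 \sqrt{5} \approx -15474.0$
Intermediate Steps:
$v{\left(p,Y \right)} = Y + p$
$A{\left(L \right)} = L^{3}$ ($A{\left(L \right)} = \left(L + 0\right) L^{2} = L L^{2} = L^{3}$)
$U{\left(z,V \right)} = V z$ ($U{\left(z,V \right)} = 0 + V z = V z$)
$x{\left(j \right)} = -3 + 11 \sqrt{j}$
$- 29 \left(A{\left(8 \right)} + x{\left(U{\left(-5,-1 \right)} \right)}\right) = - 29 \left(8^{3} - \left(3 - 11 \sqrt{\left(-1\right) \left(-5\right)}\right)\right) = - 29 \left(512 - \left(3 - 11 \sqrt{5}\right)\right) = - 29 \left(509 + 11 \sqrt{5}\right) = -14761 - 319 \sqrt{5}$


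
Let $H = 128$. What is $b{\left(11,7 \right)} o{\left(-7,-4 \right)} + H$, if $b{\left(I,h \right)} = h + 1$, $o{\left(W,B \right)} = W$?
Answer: $72$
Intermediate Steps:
$b{\left(I,h \right)} = 1 + h$
$b{\left(11,7 \right)} o{\left(-7,-4 \right)} + H = \left(1 + 7\right) \left(-7\right) + 128 = 8 \left(-7\right) + 128 = -56 + 128 = 72$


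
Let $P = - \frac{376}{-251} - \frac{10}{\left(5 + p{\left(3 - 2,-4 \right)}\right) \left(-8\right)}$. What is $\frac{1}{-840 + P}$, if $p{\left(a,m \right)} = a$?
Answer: $- \frac{6024}{5049881} \approx -0.0011929$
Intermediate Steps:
$P = \frac{10279}{6024}$ ($P = - \frac{376}{-251} - \frac{10}{\left(5 + \left(3 - 2\right)\right) \left(-8\right)} = \left(-376\right) \left(- \frac{1}{251}\right) - \frac{10}{\left(5 + 1\right) \left(-8\right)} = \frac{376}{251} - \frac{10}{6 \left(-8\right)} = \frac{376}{251} - \frac{10}{-48} = \frac{376}{251} - - \frac{5}{24} = \frac{376}{251} + \frac{5}{24} = \frac{10279}{6024} \approx 1.7063$)
$\frac{1}{-840 + P} = \frac{1}{-840 + \frac{10279}{6024}} = \frac{1}{- \frac{5049881}{6024}} = - \frac{6024}{5049881}$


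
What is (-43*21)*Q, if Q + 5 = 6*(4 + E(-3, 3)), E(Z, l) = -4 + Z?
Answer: 20769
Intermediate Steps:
Q = -23 (Q = -5 + 6*(4 + (-4 - 3)) = -5 + 6*(4 - 7) = -5 + 6*(-3) = -5 - 18 = -23)
(-43*21)*Q = -43*21*(-23) = -903*(-23) = 20769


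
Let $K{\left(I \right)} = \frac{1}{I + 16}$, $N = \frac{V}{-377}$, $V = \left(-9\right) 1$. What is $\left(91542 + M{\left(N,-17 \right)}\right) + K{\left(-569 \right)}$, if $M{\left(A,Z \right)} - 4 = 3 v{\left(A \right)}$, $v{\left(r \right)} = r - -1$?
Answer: $\frac{19086241623}{208481} \approx 91549.0$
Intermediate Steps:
$V = -9$
$v{\left(r \right)} = 1 + r$ ($v{\left(r \right)} = r + 1 = 1 + r$)
$N = \frac{9}{377}$ ($N = - \frac{9}{-377} = \left(-9\right) \left(- \frac{1}{377}\right) = \frac{9}{377} \approx 0.023873$)
$K{\left(I \right)} = \frac{1}{16 + I}$
$M{\left(A,Z \right)} = 7 + 3 A$ ($M{\left(A,Z \right)} = 4 + 3 \left(1 + A\right) = 4 + \left(3 + 3 A\right) = 7 + 3 A$)
$\left(91542 + M{\left(N,-17 \right)}\right) + K{\left(-569 \right)} = \left(91542 + \left(7 + 3 \cdot \frac{9}{377}\right)\right) + \frac{1}{16 - 569} = \left(91542 + \left(7 + \frac{27}{377}\right)\right) + \frac{1}{-553} = \left(91542 + \frac{2666}{377}\right) - \frac{1}{553} = \frac{34514000}{377} - \frac{1}{553} = \frac{19086241623}{208481}$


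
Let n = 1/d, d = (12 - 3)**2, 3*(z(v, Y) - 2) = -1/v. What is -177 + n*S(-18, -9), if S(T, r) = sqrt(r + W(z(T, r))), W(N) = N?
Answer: -177 + I*sqrt(2262)/1458 ≈ -177.0 + 0.03262*I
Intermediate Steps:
z(v, Y) = 2 - 1/(3*v) (z(v, Y) = 2 + (-1/v)/3 = 2 - 1/(3*v))
d = 81 (d = 9**2 = 81)
S(T, r) = sqrt(2 + r - 1/(3*T)) (S(T, r) = sqrt(r + (2 - 1/(3*T))) = sqrt(2 + r - 1/(3*T)))
n = 1/81 ≈ 0.012346
-177 + n*S(-18, -9) = -177 + (sqrt(18 - 3/(-18) + 9*(-9))/3)/81 = -177 + (sqrt(18 - 3*(-1/18) - 81)/3)/81 = -177 + (sqrt(18 + 1/6 - 81)/3)/81 = -177 + (sqrt(-377/6)/3)/81 = -177 + ((I*sqrt(2262)/6)/3)/81 = -177 + (I*sqrt(2262)/18)/81 = -177 + I*sqrt(2262)/1458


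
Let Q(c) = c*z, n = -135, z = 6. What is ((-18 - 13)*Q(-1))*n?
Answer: -25110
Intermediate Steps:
Q(c) = 6*c (Q(c) = c*6 = 6*c)
((-18 - 13)*Q(-1))*n = ((-18 - 13)*(6*(-1)))*(-135) = -31*(-6)*(-135) = 186*(-135) = -25110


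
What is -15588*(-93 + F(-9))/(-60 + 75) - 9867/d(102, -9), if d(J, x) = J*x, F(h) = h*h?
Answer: 19096157/1530 ≈ 12481.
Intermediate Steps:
F(h) = h²
-15588*(-93 + F(-9))/(-60 + 75) - 9867/d(102, -9) = -15588*(-93 + (-9)²)/(-60 + 75) - 9867/(102*(-9)) = -15588/(15/(-93 + 81)) - 9867/(-918) = -15588/(15/(-12)) - 9867*(-1/918) = -15588/((-1/12*15)) + 3289/306 = -15588/(-5/4) + 3289/306 = -15588*(-⅘) + 3289/306 = 62352/5 + 3289/306 = 19096157/1530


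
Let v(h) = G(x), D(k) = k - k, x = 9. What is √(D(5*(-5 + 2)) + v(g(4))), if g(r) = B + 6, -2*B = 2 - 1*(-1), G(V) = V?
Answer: 3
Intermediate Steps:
B = -3/2 (B = -(2 - 1*(-1))/2 = -(2 + 1)/2 = -½*3 = -3/2 ≈ -1.5000)
g(r) = 9/2 (g(r) = -3/2 + 6 = 9/2)
D(k) = 0
v(h) = 9
√(D(5*(-5 + 2)) + v(g(4))) = √(0 + 9) = √9 = 3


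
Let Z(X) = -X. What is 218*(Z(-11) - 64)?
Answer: -11554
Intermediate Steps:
218*(Z(-11) - 64) = 218*(-1*(-11) - 64) = 218*(11 - 64) = 218*(-53) = -11554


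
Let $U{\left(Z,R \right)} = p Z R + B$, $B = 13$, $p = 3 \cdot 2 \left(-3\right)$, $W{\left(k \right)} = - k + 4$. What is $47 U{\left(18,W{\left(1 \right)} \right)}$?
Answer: $-45073$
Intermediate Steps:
$W{\left(k \right)} = 4 - k$
$p = -18$ ($p = 6 \left(-3\right) = -18$)
$U{\left(Z,R \right)} = 13 - 18 R Z$ ($U{\left(Z,R \right)} = - 18 Z R + 13 = - 18 R Z + 13 = 13 - 18 R Z$)
$47 U{\left(18,W{\left(1 \right)} \right)} = 47 \left(13 - 18 \left(4 - 1\right) 18\right) = 47 \left(13 - 54 \cdot 18\right) = 47 \left(13 - 972\right) = 47 \left(-959\right) = -45073$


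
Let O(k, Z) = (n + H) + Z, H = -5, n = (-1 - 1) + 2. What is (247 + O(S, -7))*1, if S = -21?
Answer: 235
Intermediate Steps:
n = 0 (n = -2 + 2 = 0)
O(k, Z) = -5 + Z (O(k, Z) = (0 - 5) + Z = -5 + Z)
(247 + O(S, -7))*1 = (247 + (-5 - 7))*1 = (247 - 12)*1 = 235*1 = 235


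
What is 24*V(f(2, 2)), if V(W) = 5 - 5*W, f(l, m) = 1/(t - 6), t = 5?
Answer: 240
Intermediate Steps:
f(l, m) = -1 (f(l, m) = 1/(5 - 6) = 1/(-1) = -1)
24*V(f(2, 2)) = 24*(5 - 5*(-1)) = 24*(5 + 5) = 24*10 = 240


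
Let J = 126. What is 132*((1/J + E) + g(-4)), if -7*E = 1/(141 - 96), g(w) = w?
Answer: -18458/35 ≈ -527.37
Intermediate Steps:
E = -1/315 (E = -1/(7*(141 - 96)) = -⅐/45 = -⅐*1/45 = -1/315 ≈ -0.0031746)
132*((1/J + E) + g(-4)) = 132*((1/126 - 1/315) - 4) = 132*(1/210 - 4) = 132*(-839/210) = -18458/35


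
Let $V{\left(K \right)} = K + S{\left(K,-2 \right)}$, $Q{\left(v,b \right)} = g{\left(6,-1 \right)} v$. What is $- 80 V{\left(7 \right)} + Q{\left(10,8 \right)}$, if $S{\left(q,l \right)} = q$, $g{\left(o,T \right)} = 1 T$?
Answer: $-1130$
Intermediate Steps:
$g{\left(o,T \right)} = T$
$Q{\left(v,b \right)} = - v$
$V{\left(K \right)} = 2 K$ ($V{\left(K \right)} = K + K = 2 K$)
$- 80 V{\left(7 \right)} + Q{\left(10,8 \right)} = - 80 \cdot 2 \cdot 7 - 10 = \left(-80\right) 14 - 10 = -1120 - 10 = -1130$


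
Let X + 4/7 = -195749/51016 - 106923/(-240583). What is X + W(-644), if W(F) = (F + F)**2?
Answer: 2908733872709731/1753368904 ≈ 1.6589e+6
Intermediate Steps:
W(F) = 4*F**2 (W(F) = (2*F)**2 = 4*F**2)
X = -6950367645/1753368904 (X = -4/7 + (-195749/51016 - 106923/(-240583)) = -4/7 + (-195749*1/51016 - 106923*(-1/240583)) = -4/7 + (-195749/51016 + 106923/240583) = -4/7 - 5948442557/1753368904 = -6950367645/1753368904 ≈ -3.9640)
X + W(-644) = -6950367645/1753368904 + 4*(-644)**2 = -6950367645/1753368904 + 4*414736 = -6950367645/1753368904 + 1658944 = 2908733872709731/1753368904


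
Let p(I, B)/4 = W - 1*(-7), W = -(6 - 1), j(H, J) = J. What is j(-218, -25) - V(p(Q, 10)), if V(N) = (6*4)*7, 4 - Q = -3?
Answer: -193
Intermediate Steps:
Q = 7 (Q = 4 - 1*(-3) = 4 + 3 = 7)
W = -5 (W = -1*5 = -5)
p(I, B) = 8 (p(I, B) = 4*(-5 - 1*(-7)) = 4*(-5 + 7) = 4*2 = 8)
V(N) = 168 (V(N) = 24*7 = 168)
j(-218, -25) - V(p(Q, 10)) = -25 - 1*168 = -25 - 168 = -193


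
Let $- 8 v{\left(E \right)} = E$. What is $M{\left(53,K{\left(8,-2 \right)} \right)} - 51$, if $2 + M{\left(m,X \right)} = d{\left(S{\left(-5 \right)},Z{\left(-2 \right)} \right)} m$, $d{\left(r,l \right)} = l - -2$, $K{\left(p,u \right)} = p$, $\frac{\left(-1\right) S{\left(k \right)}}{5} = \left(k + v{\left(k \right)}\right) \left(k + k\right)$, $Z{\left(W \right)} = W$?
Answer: $-53$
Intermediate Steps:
$v{\left(E \right)} = - \frac{E}{8}$
$S{\left(k \right)} = - \frac{35 k^{2}}{4}$ ($S{\left(k \right)} = - 5 \left(k - \frac{k}{8}\right) \left(k + k\right) = - 5 \frac{7 k}{8} \cdot 2 k = - 5 \frac{7 k^{2}}{4} = - \frac{35 k^{2}}{4}$)
$d{\left(r,l \right)} = 2 + l$ ($d{\left(r,l \right)} = l + 2 = 2 + l$)
$M{\left(m,X \right)} = -2$ ($M{\left(m,X \right)} = -2 + \left(2 - 2\right) m = -2 + 0 m = -2 + 0 = -2$)
$M{\left(53,K{\left(8,-2 \right)} \right)} - 51 = -2 - 51 = -53$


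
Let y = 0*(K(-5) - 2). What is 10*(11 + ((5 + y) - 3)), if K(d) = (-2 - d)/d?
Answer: 130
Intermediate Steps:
K(d) = (-2 - d)/d
y = 0 (y = 0*((-2 - 1*(-5))/(-5) - 2) = 0*(-(-2 + 5)/5 - 2) = 0*(-⅕*3 - 2) = 0*(-⅗ - 2) = 0*(-13/5) = 0)
10*(11 + ((5 + y) - 3)) = 10*(11 + ((5 + 0) - 3)) = 10*(11 + (5 - 3)) = 10*(11 + 2) = 10*13 = 130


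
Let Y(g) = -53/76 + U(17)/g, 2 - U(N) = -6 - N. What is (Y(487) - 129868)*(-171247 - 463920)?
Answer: 3053056156265609/37012 ≈ 8.2488e+10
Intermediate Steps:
U(N) = 8 + N (U(N) = 2 - (-6 - N) = 2 + (6 + N) = 8 + N)
Y(g) = -53/76 + 25/g (Y(g) = -53/76 + (8 + 17)/g = -53*1/76 + 25/g = -53/76 + 25/g)
(Y(487) - 129868)*(-171247 - 463920) = ((-53/76 + 25/487) - 129868)*(-171247 - 463920) = ((-53/76 + 25*(1/487)) - 129868)*(-635167) = ((-53/76 + 25/487) - 129868)*(-635167) = (-23911/37012 - 129868)*(-635167) = -4806698327/37012*(-635167) = 3053056156265609/37012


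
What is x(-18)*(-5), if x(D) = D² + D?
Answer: -1530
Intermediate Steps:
x(D) = D + D²
x(-18)*(-5) = -18*(1 - 18)*(-5) = -18*(-17)*(-5) = 306*(-5) = -1530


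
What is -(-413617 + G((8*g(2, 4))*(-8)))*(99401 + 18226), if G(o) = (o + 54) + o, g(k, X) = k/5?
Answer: 243260987517/5 ≈ 4.8652e+10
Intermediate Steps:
g(k, X) = k/5 (g(k, X) = k*(⅕) = k/5)
G(o) = 54 + 2*o (G(o) = (54 + o) + o = 54 + 2*o)
-(-413617 + G((8*g(2, 4))*(-8)))*(99401 + 18226) = -(-413617 + (54 + 2*((8*((⅕)*2))*(-8))))*(99401 + 18226) = -(-413617 + (54 + 2*((8*(⅖))*(-8))))*117627 = -(-413617 + (54 + 2*((16/5)*(-8))))*117627 = -(-413617 + (54 + 2*(-128/5)))*117627 = -(-413617 + (54 - 256/5))*117627 = -(-413617 + 14/5)*117627 = -(-2068071)*117627/5 = -1*(-243260987517/5) = 243260987517/5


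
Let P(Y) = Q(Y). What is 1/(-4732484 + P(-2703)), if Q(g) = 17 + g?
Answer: -1/4735170 ≈ -2.1119e-7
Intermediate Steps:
P(Y) = 17 + Y
1/(-4732484 + P(-2703)) = 1/(-4732484 + (17 - 2703)) = 1/(-4732484 - 2686) = 1/(-4735170) = -1/4735170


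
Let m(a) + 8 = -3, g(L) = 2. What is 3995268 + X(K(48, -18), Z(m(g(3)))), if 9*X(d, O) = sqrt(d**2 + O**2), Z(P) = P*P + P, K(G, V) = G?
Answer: 3995268 + 2*sqrt(3601)/9 ≈ 3.9953e+6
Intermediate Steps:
m(a) = -11 (m(a) = -8 - 3 = -11)
Z(P) = P + P**2 (Z(P) = P**2 + P = P + P**2)
X(d, O) = sqrt(O**2 + d**2)/9 (X(d, O) = sqrt(d**2 + O**2)/9 = sqrt(O**2 + d**2)/9)
3995268 + X(K(48, -18), Z(m(g(3)))) = 3995268 + sqrt((-11*(1 - 11))**2 + 48**2)/9 = 3995268 + sqrt((-11*(-10))**2 + 2304)/9 = 3995268 + sqrt(110**2 + 2304)/9 = 3995268 + sqrt(12100 + 2304)/9 = 3995268 + sqrt(14404)/9 = 3995268 + (2*sqrt(3601))/9 = 3995268 + 2*sqrt(3601)/9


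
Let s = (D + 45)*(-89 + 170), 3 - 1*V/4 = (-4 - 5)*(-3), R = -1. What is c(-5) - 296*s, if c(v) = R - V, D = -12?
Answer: -791113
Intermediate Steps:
V = -96 (V = 12 - 4*(-4 - 5)*(-3) = 12 - (-36)*(-3) = 12 - 4*27 = 12 - 108 = -96)
s = 2673 (s = (-12 + 45)*(-89 + 170) = 33*81 = 2673)
c(v) = 95 (c(v) = -1 - 1*(-96) = -1 + 96 = 95)
c(-5) - 296*s = 95 - 296*2673 = 95 - 791208 = -791113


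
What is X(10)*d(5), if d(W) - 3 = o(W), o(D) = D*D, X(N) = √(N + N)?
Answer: 56*√5 ≈ 125.22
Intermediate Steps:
X(N) = √2*√N (X(N) = √(2*N) = √2*√N)
o(D) = D²
d(W) = 3 + W²
X(10)*d(5) = (√2*√10)*(3 + 5²) = (2*√5)*(3 + 25) = (2*√5)*28 = 56*√5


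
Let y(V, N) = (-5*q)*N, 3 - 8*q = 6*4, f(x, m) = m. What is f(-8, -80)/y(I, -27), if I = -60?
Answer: 128/567 ≈ 0.22575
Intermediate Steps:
q = -21/8 (q = 3/8 - 3*4/4 = 3/8 - ⅛*24 = 3/8 - 3 = -21/8 ≈ -2.6250)
y(V, N) = 105*N/8 (y(V, N) = (-5*(-21/8))*N = 105*N/8)
f(-8, -80)/y(I, -27) = -80/((105/8)*(-27)) = -80/(-2835/8) = -80*(-8/2835) = 128/567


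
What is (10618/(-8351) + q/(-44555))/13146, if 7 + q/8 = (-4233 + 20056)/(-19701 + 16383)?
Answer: -55967400401/579624734507805 ≈ -9.6558e-5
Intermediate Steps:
q = -156196/1659 (q = -56 + 8*((-4233 + 20056)/(-19701 + 16383)) = -56 + 8*(15823/(-3318)) = -56 + 8*(15823*(-1/3318)) = -56 + 8*(-15823/3318) = -56 - 63292/1659 = -156196/1659 ≈ -94.151)
(10618/(-8351) + q/(-44555))/13146 = (10618/(-8351) - 156196/1659/(-44555))/13146 = (10618*(-1/8351) - 156196/1659*(-1/44555))*(1/13146) = (-10618/8351 + 156196/73916745)*(1/13146) = -111934800802/88182676785*1/13146 = -55967400401/579624734507805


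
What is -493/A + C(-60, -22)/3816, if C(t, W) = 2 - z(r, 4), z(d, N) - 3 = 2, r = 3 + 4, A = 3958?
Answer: -315527/2517288 ≈ -0.12534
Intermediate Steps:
r = 7
z(d, N) = 5 (z(d, N) = 3 + 2 = 5)
C(t, W) = -3 (C(t, W) = 2 - 1*5 = 2 - 5 = -3)
-493/A + C(-60, -22)/3816 = -493/3958 - 3/3816 = -493*1/3958 - 3*1/3816 = -493/3958 - 1/1272 = -315527/2517288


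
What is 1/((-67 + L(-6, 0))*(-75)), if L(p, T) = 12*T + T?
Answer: 1/5025 ≈ 0.00019901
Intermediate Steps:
L(p, T) = 13*T
1/((-67 + L(-6, 0))*(-75)) = 1/((-67 + 13*0)*(-75)) = 1/((-67 + 0)*(-75)) = 1/(-67*(-75)) = 1/5025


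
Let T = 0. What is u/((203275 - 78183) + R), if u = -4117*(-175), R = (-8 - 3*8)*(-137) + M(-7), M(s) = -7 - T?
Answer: 720475/129469 ≈ 5.5648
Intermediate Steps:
M(s) = -7 (M(s) = -7 - 1*0 = -7 + 0 = -7)
R = 4377 (R = (-8 - 3*8)*(-137) - 7 = (-8 - 24)*(-137) - 7 = -32*(-137) - 7 = 4384 - 7 = 4377)
u = 720475
u/((203275 - 78183) + R) = 720475/((203275 - 78183) + 4377) = 720475/(125092 + 4377) = 720475/129469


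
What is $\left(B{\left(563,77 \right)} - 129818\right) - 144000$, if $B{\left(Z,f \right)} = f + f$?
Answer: $-273664$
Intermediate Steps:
$B{\left(Z,f \right)} = 2 f$
$\left(B{\left(563,77 \right)} - 129818\right) - 144000 = \left(2 \cdot 77 - 129818\right) - 144000 = \left(154 - 129818\right) - 144000 = -129664 - 144000 = -273664$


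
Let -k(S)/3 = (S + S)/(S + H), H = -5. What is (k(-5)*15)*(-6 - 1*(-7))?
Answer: -45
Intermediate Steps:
k(S) = -6*S/(-5 + S) (k(S) = -3*(S + S)/(S - 5) = -3*2*S/(-5 + S) = -6*S/(-5 + S))
(k(-5)*15)*(-6 - 1*(-7)) = (-6*(-5)/(-5 - 5)*15)*(-6 - 1*(-7)) = (-6*(-5)/(-10)*15)*(-6 + 7) = (-6*(-5)*(-⅒)*15)*1 = -3*15*1 = -45*1 = -45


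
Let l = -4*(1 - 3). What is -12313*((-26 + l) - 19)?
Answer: 455581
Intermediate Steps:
l = 8 (l = -4*(-2) = 8)
-12313*((-26 + l) - 19) = -12313*((-26 + 8) - 19) = -12313*(-18 - 19) = -12313*(-37) = 455581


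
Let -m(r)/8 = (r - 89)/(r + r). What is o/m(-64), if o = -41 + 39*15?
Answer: -512/9 ≈ -56.889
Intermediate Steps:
m(r) = -4*(-89 + r)/r (m(r) = -8*(r - 89)/(r + r) = -8*(-89 + r)/(2*r) = -8*(-89 + r)*1/(2*r) = -4*(-89 + r)/r)
o = 544 (o = -41 + 585 = 544)
o/m(-64) = 544/(-4 + 356/(-64)) = 544/(-4 + 356*(-1/64)) = 544/(-4 - 89/16) = 544/(-153/16) = 544*(-16/153) = -512/9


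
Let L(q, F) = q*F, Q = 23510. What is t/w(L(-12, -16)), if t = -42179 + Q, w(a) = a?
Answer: -6223/64 ≈ -97.234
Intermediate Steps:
L(q, F) = F*q
t = -18669 (t = -42179 + 23510 = -18669)
t/w(L(-12, -16)) = -18669/((-16*(-12))) = -18669/192 = -18669*1/192 = -6223/64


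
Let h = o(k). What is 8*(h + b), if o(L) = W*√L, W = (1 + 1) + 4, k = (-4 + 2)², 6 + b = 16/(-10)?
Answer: 176/5 ≈ 35.200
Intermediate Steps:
b = -38/5 (b = -6 + 16/(-10) = -6 + 16*(-⅒) = -6 - 8/5 = -38/5 ≈ -7.6000)
k = 4 (k = (-2)² = 4)
W = 6 (W = 2 + 4 = 6)
o(L) = 6*√L
h = 12 (h = 6*√4 = 6*2 = 12)
8*(h + b) = 8*(12 - 38/5) = 8*(22/5) = 176/5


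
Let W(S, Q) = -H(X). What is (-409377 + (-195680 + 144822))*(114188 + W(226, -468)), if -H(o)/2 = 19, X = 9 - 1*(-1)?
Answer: -52570803110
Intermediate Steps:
X = 10 (X = 9 + 1 = 10)
H(o) = -38 (H(o) = -2*19 = -38)
W(S, Q) = 38 (W(S, Q) = -1*(-38) = 38)
(-409377 + (-195680 + 144822))*(114188 + W(226, -468)) = (-409377 + (-195680 + 144822))*(114188 + 38) = (-409377 - 50858)*114226 = -460235*114226 = -52570803110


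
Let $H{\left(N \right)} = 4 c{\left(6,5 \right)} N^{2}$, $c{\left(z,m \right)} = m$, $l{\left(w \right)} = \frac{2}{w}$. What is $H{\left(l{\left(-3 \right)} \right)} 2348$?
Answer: $\frac{187840}{9} \approx 20871.0$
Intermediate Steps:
$H{\left(N \right)} = 20 N^{2}$ ($H{\left(N \right)} = 4 \cdot 5 N^{2} = 20 N^{2}$)
$H{\left(l{\left(-3 \right)} \right)} 2348 = 20 \left(\frac{2}{-3}\right)^{2} \cdot 2348 = 20 \left(2 \left(- \frac{1}{3}\right)\right)^{2} \cdot 2348 = 20 \left(- \frac{2}{3}\right)^{2} \cdot 2348 = 20 \cdot \frac{4}{9} \cdot 2348 = \frac{80}{9} \cdot 2348 = \frac{187840}{9}$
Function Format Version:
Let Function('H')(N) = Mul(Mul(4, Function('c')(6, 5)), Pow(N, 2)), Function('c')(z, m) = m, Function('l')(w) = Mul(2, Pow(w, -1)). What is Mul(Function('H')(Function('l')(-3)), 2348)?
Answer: Rational(187840, 9) ≈ 20871.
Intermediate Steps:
Function('H')(N) = Mul(20, Pow(N, 2)) (Function('H')(N) = Mul(Mul(4, 5), Pow(N, 2)) = Mul(20, Pow(N, 2)))
Mul(Function('H')(Function('l')(-3)), 2348) = Mul(Mul(20, Pow(Mul(2, Pow(-3, -1)), 2)), 2348) = Mul(Mul(20, Pow(Mul(2, Rational(-1, 3)), 2)), 2348) = Mul(Mul(20, Pow(Rational(-2, 3), 2)), 2348) = Mul(Mul(20, Rational(4, 9)), 2348) = Mul(Rational(80, 9), 2348) = Rational(187840, 9)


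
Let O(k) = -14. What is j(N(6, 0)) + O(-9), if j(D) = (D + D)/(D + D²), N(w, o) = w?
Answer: -96/7 ≈ -13.714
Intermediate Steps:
j(D) = 2*D/(D + D²) (j(D) = (2*D)/(D + D²) = 2*D/(D + D²))
j(N(6, 0)) + O(-9) = 2/(1 + 6) - 14 = 2/7 - 14 = -96/7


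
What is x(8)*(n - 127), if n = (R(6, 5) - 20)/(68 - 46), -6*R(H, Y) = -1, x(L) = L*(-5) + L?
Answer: 135064/33 ≈ 4092.8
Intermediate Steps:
x(L) = -4*L (x(L) = -5*L + L = -4*L)
R(H, Y) = 1/6 (R(H, Y) = -1/6*(-1) = 1/6)
n = -119/132 (n = (1/6 - 20)/(68 - 46) = -119/6/22 = -119/6*1/22 = -119/132 ≈ -0.90152)
x(8)*(n - 127) = (-4*8)*(-119/132 - 127) = -32*(-16883/132) = 135064/33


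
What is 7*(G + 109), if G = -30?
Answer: 553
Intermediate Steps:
7*(G + 109) = 7*(-30 + 109) = 7*79 = 553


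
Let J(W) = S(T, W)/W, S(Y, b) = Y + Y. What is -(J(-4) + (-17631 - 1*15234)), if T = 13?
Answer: 65743/2 ≈ 32872.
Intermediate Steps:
S(Y, b) = 2*Y
J(W) = 26/W (J(W) = (2*13)/W = 26/W)
-(J(-4) + (-17631 - 1*15234)) = -(26/(-4) + (-17631 - 1*15234)) = -(26*(-¼) + (-17631 - 15234)) = -(-13/2 - 32865) = -1*(-65743/2) = 65743/2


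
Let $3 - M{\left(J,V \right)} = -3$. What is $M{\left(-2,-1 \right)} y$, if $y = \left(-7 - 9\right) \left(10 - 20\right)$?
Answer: $960$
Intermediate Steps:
$M{\left(J,V \right)} = 6$ ($M{\left(J,V \right)} = 3 - -3 = 3 + 3 = 6$)
$y = 160$ ($y = \left(-16\right) \left(-10\right) = 160$)
$M{\left(-2,-1 \right)} y = 6 \cdot 160 = 960$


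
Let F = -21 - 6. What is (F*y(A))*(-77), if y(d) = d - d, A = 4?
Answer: 0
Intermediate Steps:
y(d) = 0
F = -27
(F*y(A))*(-77) = -27*0*(-77) = 0*(-77) = 0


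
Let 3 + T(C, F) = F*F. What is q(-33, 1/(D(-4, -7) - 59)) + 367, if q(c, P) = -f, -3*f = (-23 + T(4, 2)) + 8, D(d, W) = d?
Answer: 1087/3 ≈ 362.33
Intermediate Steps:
T(C, F) = -3 + F² (T(C, F) = -3 + F*F = -3 + F²)
f = 14/3 (f = -((-23 + (-3 + 2²)) + 8)/3 = -((-23 + (-3 + 4)) + 8)/3 = -((-23 + 1) + 8)/3 = -(-22 + 8)/3 = -⅓*(-14) = 14/3 ≈ 4.6667)
q(c, P) = -14/3 (q(c, P) = -1*14/3 = -14/3)
q(-33, 1/(D(-4, -7) - 59)) + 367 = -14/3 + 367 = 1087/3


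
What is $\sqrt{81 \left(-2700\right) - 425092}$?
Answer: $4 i \sqrt{40237} \approx 802.37 i$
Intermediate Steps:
$\sqrt{81 \left(-2700\right) - 425092} = \sqrt{-218700 - 425092} = \sqrt{-643792} = 4 i \sqrt{40237}$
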